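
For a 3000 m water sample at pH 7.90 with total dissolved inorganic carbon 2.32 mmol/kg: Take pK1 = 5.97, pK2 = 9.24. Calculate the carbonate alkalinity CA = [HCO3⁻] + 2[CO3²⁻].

CA = 2.39 mmol/kg

CA = [HCO3⁻] + 2[CO3²⁻] = (α₁ + 2α₂)·DIC
At pH 7.90: [H⁺]/K1 = 10^-1.93 = 0.011749, K2/[H⁺] = 10^-1.34 = 0.045709
α₁ = 1/(1 + 0.011749 + 0.045709) = 1/1.0575 = 0.9457; α₂ = α₁·K2/[H⁺] = 0.04323
α₁ + 2α₂ = 1.0321
CA = 1.0321 × 2.32 = 2.39 mmol/kg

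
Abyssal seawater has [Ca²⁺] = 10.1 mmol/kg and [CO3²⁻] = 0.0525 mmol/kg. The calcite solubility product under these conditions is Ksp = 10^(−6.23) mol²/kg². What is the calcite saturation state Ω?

Ω = 0.900

Ksp = 10^(−6.23) = 5.888×10^-7
Ω = [Ca²⁺][CO3²⁻]/Ksp = (10.1×10^-3)(0.0525×10^-3) / 5.888×10^-7 = 0.900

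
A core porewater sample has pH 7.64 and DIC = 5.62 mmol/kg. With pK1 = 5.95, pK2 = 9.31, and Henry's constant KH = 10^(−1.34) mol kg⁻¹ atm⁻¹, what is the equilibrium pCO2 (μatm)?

pCO2 = 2410 μatm

α₀ = 1 / (1 + K1/[H⁺] + K1K2/[H⁺]²) = 1 / (1 + 10^+1.69 + 10^+0.02)
   = 1 / (1 + 48.978 + 1.0471) = 1/51.025 = 0.01960
[CO2*] = α₀ × DIC = 0.01960 × 5.62 = 0.1101 mmol/kg
pCO2 = [CO2*]/KH = 1.101×10^-4 / 4.571×10^-2 = 2410 μatm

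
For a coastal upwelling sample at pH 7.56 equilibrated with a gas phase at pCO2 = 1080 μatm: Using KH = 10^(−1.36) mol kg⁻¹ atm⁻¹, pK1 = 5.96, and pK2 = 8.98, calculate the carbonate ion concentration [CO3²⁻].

[CO3²⁻] = 0.0714 mmol/kg

[CO2*] = KH · pCO2 = 10^(−1.36) × 1080×10^-6 = 4.714×10^-5 mol/kg
α₀ = 1/(1 + K1/[H⁺] + K1K2/[H⁺]²) = 1/(1 + 10^+1.60 + 10^+0.18) = 0.02363
DIC = [CO2*]/α₀ = 4.714×10^-5 / 0.02363 = 1.995 mmol/kg
[CO3²⁻] = α₂·DIC; α₂ = 0.03576, so [CO3²⁻] = 0.03576 × 1.995 = 0.0714 mmol/kg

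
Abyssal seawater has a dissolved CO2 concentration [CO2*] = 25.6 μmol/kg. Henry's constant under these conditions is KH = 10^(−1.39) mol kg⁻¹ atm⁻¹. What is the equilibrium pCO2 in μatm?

pCO2 = 628 μatm

KH = 10^(−1.39) = 4.074×10^-2 mol kg⁻¹ atm⁻¹
pCO2 = [CO2*]/KH = 25.6×10^-6 / 4.074×10^-2 = 6.28×10^-4 atm = 628 μatm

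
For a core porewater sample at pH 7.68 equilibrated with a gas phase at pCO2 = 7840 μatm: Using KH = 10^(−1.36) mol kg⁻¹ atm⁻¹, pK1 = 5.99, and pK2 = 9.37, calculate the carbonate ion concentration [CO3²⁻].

[CO3²⁻] = 0.342 mmol/kg

[CO2*] = KH · pCO2 = 10^(−1.36) × 7840×10^-6 = 3.422×10^-4 mol/kg
α₀ = 1/(1 + K1/[H⁺] + K1K2/[H⁺]²) = 1/(1 + 10^+1.69 + 10^+0.00) = 0.01962
DIC = [CO2*]/α₀ = 3.422×10^-4 / 0.01962 = 17.45 mmol/kg
[CO3²⁻] = α₂·DIC; α₂ = 0.01962, so [CO3²⁻] = 0.01962 × 17.45 = 0.342 mmol/kg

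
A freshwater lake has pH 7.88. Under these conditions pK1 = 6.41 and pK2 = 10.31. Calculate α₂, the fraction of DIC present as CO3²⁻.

α₂ = 0.00358

α₂ = 1 / (1 + [H⁺]/K2 + [H⁺]²/(K1K2)) = 1 / (1 + 10^+2.43 + 10^+0.96)
   = 1 / (1 + 269.15 + 9.1201) = 1/279.27 = 0.003581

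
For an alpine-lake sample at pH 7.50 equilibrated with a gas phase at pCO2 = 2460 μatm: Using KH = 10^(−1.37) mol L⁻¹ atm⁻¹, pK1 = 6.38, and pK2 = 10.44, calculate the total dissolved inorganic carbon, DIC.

DIC = 1.49 mmol/L

[CO2*] = KH · pCO2 = 10^(−1.37) × 2460×10^-6 = 1.049×10^-4 mol/L
α₀ = 1/(1 + K1/[H⁺] + K1K2/[H⁺]²) = 1/(1 + 10^+1.12 + 10^-1.82) = 0.07043
DIC = [CO2*]/α₀ = 1.049×10^-4 / 0.07043 = 1.49 mmol/L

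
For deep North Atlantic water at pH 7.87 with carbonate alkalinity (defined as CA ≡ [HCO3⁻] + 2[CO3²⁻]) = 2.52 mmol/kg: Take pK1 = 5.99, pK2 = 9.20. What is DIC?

DIC = 2.44 mmol/kg

CA = [HCO3⁻] + 2[CO3²⁻] = (α₁ + 2α₂)·DIC
At pH 7.87: [H⁺]/K1 = 10^-1.88 = 0.013183, K2/[H⁺] = 10^-1.33 = 0.046774
α₁ = 1/(1 + 0.013183 + 0.046774) = 1/1.0600 = 0.9434; α₂ = α₁·K2/[H⁺] = 0.04413
α₁ + 2α₂ = 1.0317
DIC = CA / (α₁ + 2α₂) = 2.52 / 1.0317 = 2.44 mmol/kg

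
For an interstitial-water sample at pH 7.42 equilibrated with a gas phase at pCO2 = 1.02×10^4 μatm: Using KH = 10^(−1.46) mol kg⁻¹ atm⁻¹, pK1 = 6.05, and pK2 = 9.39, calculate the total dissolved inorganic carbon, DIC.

[CO2*] = KH · pCO2 = 10^(−1.46) × 1.02×10^4×10^-6 = 3.537×10^-4 mol/kg
α₀ = 1/(1 + K1/[H⁺] + K1K2/[H⁺]²) = 1/(1 + 10^+1.37 + 10^-0.60) = 0.04050
DIC = [CO2*]/α₀ = 3.537×10^-4 / 0.04050 = 8.73 mmol/kg

DIC = 8.73 mmol/kg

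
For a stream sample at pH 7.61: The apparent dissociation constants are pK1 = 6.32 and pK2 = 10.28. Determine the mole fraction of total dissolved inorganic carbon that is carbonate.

α₂ = 0.00203

α₂ = 1 / (1 + [H⁺]/K2 + [H⁺]²/(K1K2)) = 1 / (1 + 10^+2.67 + 10^+1.38)
   = 1 / (1 + 467.74 + 23.988) = 1/492.72 = 0.002030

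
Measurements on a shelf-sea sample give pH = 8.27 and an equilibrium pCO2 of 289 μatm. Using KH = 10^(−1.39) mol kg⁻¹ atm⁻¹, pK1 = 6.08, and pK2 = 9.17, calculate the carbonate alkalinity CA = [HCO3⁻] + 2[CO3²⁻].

[CO2*] = KH · pCO2 = 10^(−1.39) × 289×10^-6 = 1.177×10^-5 mol/kg
α₀ = 1/(1 + K1/[H⁺] + K1K2/[H⁺]²) = 1/(1 + 10^+2.19 + 10^+1.29) = 0.005702
DIC = [CO2*]/α₀ = 1.177×10^-5 / 0.005702 = 2.065 mmol/kg
CA = (α₁ + 2α₂)·DIC = (0.8831 + 2×0.1112) × 2.065 = 2.28 mmol/kg

CA = 2.28 mmol/kg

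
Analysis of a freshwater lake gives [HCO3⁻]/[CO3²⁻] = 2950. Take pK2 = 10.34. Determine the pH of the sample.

From K2 = [H⁺][CO3²⁻]/[HCO3⁻]:  pH = pK2 − log₁₀([HCO3⁻]/[CO3²⁻])
log₁₀(2950) = +3.470
pH = 10.34 − (+3.470) = 6.87

pH = 6.87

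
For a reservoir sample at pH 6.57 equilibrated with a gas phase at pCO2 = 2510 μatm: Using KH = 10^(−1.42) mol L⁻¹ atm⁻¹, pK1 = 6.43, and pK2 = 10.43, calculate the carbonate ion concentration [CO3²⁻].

[CO3²⁻] = 0.0182 μmol/L

[CO2*] = KH · pCO2 = 10^(−1.42) × 2510×10^-6 = 9.543×10^-5 mol/L
α₀ = 1/(1 + K1/[H⁺] + K1K2/[H⁺]²) = 1/(1 + 10^+0.14 + 10^-3.72) = 0.4201
DIC = [CO2*]/α₀ = 9.543×10^-5 / 0.4201 = 0.2272 mmol/L
[CO3²⁻] = α₂·DIC; α₂ = 8.004×10^-5, so [CO3²⁻] = 8.004×10^-5 × 0.2272 = 1.82×10^-5 mmol/L = 0.0182 μmol/L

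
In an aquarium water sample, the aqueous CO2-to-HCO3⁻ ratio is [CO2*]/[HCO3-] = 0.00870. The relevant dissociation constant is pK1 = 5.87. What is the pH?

From K1 = [H⁺][HCO3-]/[CO2*]:  pH = pK1 − log₁₀([CO2*]/[HCO3-])
log₁₀(0.00870) = -2.060
pH = 5.87 − (-2.060) = 7.93

pH = 7.93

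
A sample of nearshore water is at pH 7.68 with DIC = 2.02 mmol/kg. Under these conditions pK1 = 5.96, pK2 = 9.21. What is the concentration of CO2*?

α₀ = 1 / (1 + K1/[H⁺] + K1K2/[H⁺]²) = 1 / (1 + 10^+1.72 + 10^+0.19)
   = 1 / (1 + 52.481 + 1.5488) = 1/55.030 = 0.01817
[CO2*] = α₀ × DIC = 0.01817 × 2.02 = 0.0367 mmol/kg

[CO2*] = 0.0367 mmol/kg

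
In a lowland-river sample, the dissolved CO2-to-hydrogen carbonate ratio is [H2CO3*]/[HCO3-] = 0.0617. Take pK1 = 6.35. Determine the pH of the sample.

pH = 7.56

From K1 = [H⁺][HCO3-]/[H2CO3*]:  pH = pK1 − log₁₀([H2CO3*]/[HCO3-])
log₁₀(0.0617) = -1.210
pH = 6.35 − (-1.210) = 7.56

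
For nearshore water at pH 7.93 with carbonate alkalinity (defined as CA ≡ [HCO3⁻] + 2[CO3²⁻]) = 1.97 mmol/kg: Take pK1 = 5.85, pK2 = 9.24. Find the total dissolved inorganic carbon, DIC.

DIC = 1.90 mmol/kg

CA = [HCO3⁻] + 2[CO3²⁻] = (α₁ + 2α₂)·DIC
At pH 7.93: [H⁺]/K1 = 10^-2.08 = 0.0083176, K2/[H⁺] = 10^-1.31 = 0.048978
α₁ = 1/(1 + 0.0083176 + 0.048978) = 1/1.0573 = 0.9458; α₂ = α₁·K2/[H⁺] = 0.04632
α₁ + 2α₂ = 1.0385
DIC = CA / (α₁ + 2α₂) = 1.97 / 1.0385 = 1.90 mmol/kg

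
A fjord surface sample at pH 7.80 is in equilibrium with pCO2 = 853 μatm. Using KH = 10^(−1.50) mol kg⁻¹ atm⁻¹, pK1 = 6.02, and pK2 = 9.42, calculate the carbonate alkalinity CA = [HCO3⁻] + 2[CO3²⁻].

CA = 1.70 mmol/kg

[CO2*] = KH · pCO2 = 10^(−1.50) × 853×10^-6 = 2.697×10^-5 mol/kg
α₀ = 1/(1 + K1/[H⁺] + K1K2/[H⁺]²) = 1/(1 + 10^+1.78 + 10^+0.16) = 0.01595
DIC = [CO2*]/α₀ = 2.697×10^-5 / 0.01595 = 1.691 mmol/kg
CA = (α₁ + 2α₂)·DIC = (0.9610 + 2×0.02305) × 1.691 = 1.70 mmol/kg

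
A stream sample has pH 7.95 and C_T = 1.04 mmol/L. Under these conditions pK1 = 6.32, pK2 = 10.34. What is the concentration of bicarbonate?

[HCO3⁻] = 1.01 mmol/L

α₁ = 1 / (1 + [H⁺]/K1 + K2/[H⁺]) = 1 / (1 + 10^-1.63 + 10^-2.39)
   = 1 / (1 + 0.023442 + 0.0040738) = 1/1.0275 = 0.9732
[HCO3⁻] = α₁ × DIC = 0.9732 × 1.04 = 1.01 mmol/L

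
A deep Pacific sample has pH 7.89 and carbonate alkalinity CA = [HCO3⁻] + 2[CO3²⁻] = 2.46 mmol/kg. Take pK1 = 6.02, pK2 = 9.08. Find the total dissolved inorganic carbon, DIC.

DIC = 2.35 mmol/kg

CA = [HCO3⁻] + 2[CO3²⁻] = (α₁ + 2α₂)·DIC
At pH 7.89: [H⁺]/K1 = 10^-1.87 = 0.013490, K2/[H⁺] = 10^-1.19 = 0.064565
α₁ = 1/(1 + 0.013490 + 0.064565) = 1/1.0781 = 0.9276; α₂ = α₁·K2/[H⁺] = 0.05989
α₁ + 2α₂ = 1.0474
DIC = CA / (α₁ + 2α₂) = 2.46 / 1.0474 = 2.35 mmol/kg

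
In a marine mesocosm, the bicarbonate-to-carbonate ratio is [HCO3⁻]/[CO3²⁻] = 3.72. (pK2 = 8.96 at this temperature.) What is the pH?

From K2 = [H⁺][CO3²⁻]/[HCO3⁻]:  pH = pK2 − log₁₀([HCO3⁻]/[CO3²⁻])
log₁₀(3.72) = +0.571
pH = 8.96 − (+0.571) = 8.39

pH = 8.39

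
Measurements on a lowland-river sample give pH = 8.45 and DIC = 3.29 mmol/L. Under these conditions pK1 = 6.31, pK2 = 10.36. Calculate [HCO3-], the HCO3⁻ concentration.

α₁ = 1 / (1 + [H⁺]/K1 + K2/[H⁺]) = 1 / (1 + 10^-2.14 + 10^-1.91)
   = 1 / (1 + 0.0072444 + 0.012303) = 1/1.0195 = 0.9808
[HCO3⁻] = α₁ × DIC = 0.9808 × 3.29 = 3.23 mmol/L

[HCO3⁻] = 3.23 mmol/L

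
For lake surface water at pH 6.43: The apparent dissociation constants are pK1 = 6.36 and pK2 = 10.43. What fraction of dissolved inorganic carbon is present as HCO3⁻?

α₁ = 0.540

α₁ = 1 / (1 + [H⁺]/K1 + K2/[H⁺]) = 1 / (1 + 10^-0.07 + 10^-4.00)
   = 1 / (1 + 0.85114 + 0.00010000) = 1/1.8512 = 0.5402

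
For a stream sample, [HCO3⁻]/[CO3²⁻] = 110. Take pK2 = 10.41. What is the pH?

From K2 = [H⁺][CO3²⁻]/[HCO3⁻]:  pH = pK2 − log₁₀([HCO3⁻]/[CO3²⁻])
log₁₀(110) = +2.041
pH = 10.41 − (+2.041) = 8.37

pH = 8.37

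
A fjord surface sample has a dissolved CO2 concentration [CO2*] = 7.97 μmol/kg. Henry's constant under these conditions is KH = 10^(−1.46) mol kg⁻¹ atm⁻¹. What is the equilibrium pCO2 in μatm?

pCO2 = 230 μatm

KH = 10^(−1.46) = 3.467×10^-2 mol kg⁻¹ atm⁻¹
pCO2 = [CO2*]/KH = 7.97×10^-6 / 3.467×10^-2 = 2.30×10^-4 atm = 230 μatm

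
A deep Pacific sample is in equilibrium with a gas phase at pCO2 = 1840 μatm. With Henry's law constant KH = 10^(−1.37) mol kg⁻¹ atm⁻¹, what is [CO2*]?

KH = 10^(−1.37) = 4.266×10^-2 mol kg⁻¹ atm⁻¹
[CO2*] = KH · pCO2 = 4.266×10^-2 × 1840×10^-6 atm = 7.85×10^-5 mol/kg

[CO2*] = 78.5 μmol/kg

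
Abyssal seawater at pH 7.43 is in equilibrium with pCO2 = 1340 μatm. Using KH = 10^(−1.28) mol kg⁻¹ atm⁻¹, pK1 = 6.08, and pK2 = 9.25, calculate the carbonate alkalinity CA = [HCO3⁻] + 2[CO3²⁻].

CA = 1.62 mmol/kg

[CO2*] = KH · pCO2 = 10^(−1.28) × 1340×10^-6 = 7.032×10^-5 mol/kg
α₀ = 1/(1 + K1/[H⁺] + K1K2/[H⁺]²) = 1/(1 + 10^+1.35 + 10^-0.47) = 0.04215
DIC = [CO2*]/α₀ = 7.032×10^-5 / 0.04215 = 1.669 mmol/kg
CA = (α₁ + 2α₂)·DIC = (0.9436 + 2×0.01428) × 1.669 = 1.62 mmol/kg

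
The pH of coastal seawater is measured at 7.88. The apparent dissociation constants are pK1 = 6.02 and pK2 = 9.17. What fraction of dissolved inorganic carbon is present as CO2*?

α₀ = 0.0130

α₀ = 1 / (1 + K1/[H⁺] + K1K2/[H⁺]²) = 1 / (1 + 10^+1.86 + 10^+0.57)
   = 1 / (1 + 72.444 + 3.7154) = 1/77.159 = 0.01296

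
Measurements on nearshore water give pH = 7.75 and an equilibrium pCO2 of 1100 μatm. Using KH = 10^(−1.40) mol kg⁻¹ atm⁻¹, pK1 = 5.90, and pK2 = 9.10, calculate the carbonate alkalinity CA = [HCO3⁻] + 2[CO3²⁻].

CA = 3.38 mmol/kg

[CO2*] = KH · pCO2 = 10^(−1.40) × 1100×10^-6 = 4.379×10^-5 mol/kg
α₀ = 1/(1 + K1/[H⁺] + K1K2/[H⁺]²) = 1/(1 + 10^+1.85 + 10^+0.50) = 0.01334
DIC = [CO2*]/α₀ = 4.379×10^-5 / 0.01334 = 3.282 mmol/kg
CA = (α₁ + 2α₂)·DIC = (0.9445 + 2×0.04219) × 3.282 = 3.38 mmol/kg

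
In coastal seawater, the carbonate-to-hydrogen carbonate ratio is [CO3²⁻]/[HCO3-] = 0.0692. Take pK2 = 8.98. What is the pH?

pH = 7.82

From K2 = [H⁺][CO3²⁻]/[HCO3-]:  pH = pK2 + log₁₀([CO3²⁻]/[HCO3-])
log₁₀(0.0692) = -1.160
pH = 8.98 + (-1.160) = 7.82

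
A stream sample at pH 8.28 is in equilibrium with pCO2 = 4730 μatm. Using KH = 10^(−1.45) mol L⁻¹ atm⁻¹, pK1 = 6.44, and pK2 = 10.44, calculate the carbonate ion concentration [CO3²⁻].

[CO3²⁻] = 0.0803 mmol/L

[CO2*] = KH · pCO2 = 10^(−1.45) × 4730×10^-6 = 1.678×10^-4 mol/L
α₀ = 1/(1 + K1/[H⁺] + K1K2/[H⁺]²) = 1/(1 + 10^+1.84 + 10^-0.32) = 0.01415
DIC = [CO2*]/α₀ = 1.678×10^-4 / 0.01415 = 11.86 mmol/L
[CO3²⁻] = α₂·DIC; α₂ = 0.006774, so [CO3²⁻] = 0.006774 × 11.86 = 0.0803 mmol/L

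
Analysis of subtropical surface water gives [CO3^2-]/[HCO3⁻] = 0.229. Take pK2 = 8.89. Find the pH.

pH = 8.25

From K2 = [H⁺][CO3^2-]/[HCO3⁻]:  pH = pK2 + log₁₀([CO3^2-]/[HCO3⁻])
log₁₀(0.229) = -0.640
pH = 8.89 + (-0.640) = 8.25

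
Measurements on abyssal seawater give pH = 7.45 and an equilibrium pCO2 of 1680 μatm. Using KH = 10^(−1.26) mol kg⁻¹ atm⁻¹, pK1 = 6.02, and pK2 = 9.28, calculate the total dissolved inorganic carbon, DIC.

[CO2*] = KH · pCO2 = 10^(−1.26) × 1680×10^-6 = 9.232×10^-5 mol/kg
α₀ = 1/(1 + K1/[H⁺] + K1K2/[H⁺]²) = 1/(1 + 10^+1.43 + 10^-0.40) = 0.03532
DIC = [CO2*]/α₀ = 9.232×10^-5 / 0.03532 = 2.61 mmol/kg

DIC = 2.61 mmol/kg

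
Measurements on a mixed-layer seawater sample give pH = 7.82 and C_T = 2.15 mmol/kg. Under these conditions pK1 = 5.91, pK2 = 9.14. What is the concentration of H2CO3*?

α₀ = 1 / (1 + K1/[H⁺] + K1K2/[H⁺]²) = 1 / (1 + 10^+1.91 + 10^+0.59)
   = 1 / (1 + 81.283 + 3.8905) = 1/86.174 = 0.01160
[CO2*] = α₀ × DIC = 0.01160 × 2.15 = 0.0249 mmol/kg

[CO2*] = 0.0249 mmol/kg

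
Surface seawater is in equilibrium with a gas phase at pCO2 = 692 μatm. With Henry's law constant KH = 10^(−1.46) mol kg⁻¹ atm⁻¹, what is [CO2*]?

[CO2*] = 24.0 μmol/kg

KH = 10^(−1.46) = 3.467×10^-2 mol kg⁻¹ atm⁻¹
[CO2*] = KH · pCO2 = 3.467×10^-2 × 692×10^-6 atm = 2.40×10^-5 mol/kg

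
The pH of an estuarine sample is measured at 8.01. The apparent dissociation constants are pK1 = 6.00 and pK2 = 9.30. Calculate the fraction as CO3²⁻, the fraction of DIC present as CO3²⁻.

α₂ = 1 / (1 + [H⁺]/K2 + [H⁺]²/(K1K2)) = 1 / (1 + 10^+1.29 + 10^-0.72)
   = 1 / (1 + 19.498 + 0.19055) = 1/20.689 = 0.04833

α₂ = 0.0483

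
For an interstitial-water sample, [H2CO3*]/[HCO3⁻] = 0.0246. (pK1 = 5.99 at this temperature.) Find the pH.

From K1 = [H⁺][HCO3⁻]/[H2CO3*]:  pH = pK1 − log₁₀([H2CO3*]/[HCO3⁻])
log₁₀(0.0246) = -1.609
pH = 5.99 − (-1.609) = 7.60

pH = 7.60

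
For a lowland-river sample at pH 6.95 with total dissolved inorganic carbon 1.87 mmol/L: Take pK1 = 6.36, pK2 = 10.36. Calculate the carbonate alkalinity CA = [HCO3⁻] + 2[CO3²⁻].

CA = 1.49 mmol/L

CA = [HCO3⁻] + 2[CO3²⁻] = (α₁ + 2α₂)·DIC
At pH 6.95: [H⁺]/K1 = 10^-0.59 = 0.25704, K2/[H⁺] = 10^-3.41 = 0.00038905
α₁ = 1/(1 + 0.25704 + 0.00038905) = 1/1.2574 = 0.7953; α₂ = α₁·K2/[H⁺] = 0.0003094
α₁ + 2α₂ = 0.7959
CA = 0.7959 × 1.87 = 1.49 mmol/L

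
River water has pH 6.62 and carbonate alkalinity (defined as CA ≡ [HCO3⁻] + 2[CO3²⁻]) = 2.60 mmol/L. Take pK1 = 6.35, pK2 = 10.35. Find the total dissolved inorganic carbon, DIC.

DIC = 4.00 mmol/L

CA = [HCO3⁻] + 2[CO3²⁻] = (α₁ + 2α₂)·DIC
At pH 6.62: [H⁺]/K1 = 10^-0.27 = 0.53703, K2/[H⁺] = 10^-3.73 = 0.00018621
α₁ = 1/(1 + 0.53703 + 0.00018621) = 1/1.5372 = 0.6505; α₂ = α₁·K2/[H⁺] = 0.0001211
α₁ + 2α₂ = 0.6508
DIC = CA / (α₁ + 2α₂) = 2.60 / 0.6508 = 4.00 mmol/L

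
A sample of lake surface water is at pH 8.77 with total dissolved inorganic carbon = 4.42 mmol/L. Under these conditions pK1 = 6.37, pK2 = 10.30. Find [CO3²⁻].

[CO3²⁻] = 0.126 mmol/L

α₂ = 1 / (1 + [H⁺]/K2 + [H⁺]²/(K1K2)) = 1 / (1 + 10^+1.53 + 10^-0.87)
   = 1 / (1 + 33.884 + 0.13490) = 1/35.019 = 0.02856
[CO3²⁻] = α₂ × DIC = 0.02856 × 4.42 = 0.126 mmol/L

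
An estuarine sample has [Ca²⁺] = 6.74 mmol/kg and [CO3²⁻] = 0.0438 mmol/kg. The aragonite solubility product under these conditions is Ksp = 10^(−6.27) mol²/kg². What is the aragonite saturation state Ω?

Ksp = 10^(−6.27) = 5.370×10^-7
Ω = [Ca²⁺][CO3²⁻]/Ksp = (6.74×10^-3)(0.0438×10^-3) / 5.370×10^-7 = 0.550

Ω = 0.550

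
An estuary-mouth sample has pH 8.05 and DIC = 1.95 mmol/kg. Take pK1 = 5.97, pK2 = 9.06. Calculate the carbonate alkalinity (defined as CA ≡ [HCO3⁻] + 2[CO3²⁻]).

CA = 2.11 mmol/kg

CA = [HCO3⁻] + 2[CO3²⁻] = (α₁ + 2α₂)·DIC
At pH 8.05: [H⁺]/K1 = 10^-2.08 = 0.0083176, K2/[H⁺] = 10^-1.01 = 0.097724
α₁ = 1/(1 + 0.0083176 + 0.097724) = 1/1.1060 = 0.9041; α₂ = α₁·K2/[H⁺] = 0.08835
α₁ + 2α₂ = 1.0808
CA = 1.0808 × 1.95 = 2.11 mmol/kg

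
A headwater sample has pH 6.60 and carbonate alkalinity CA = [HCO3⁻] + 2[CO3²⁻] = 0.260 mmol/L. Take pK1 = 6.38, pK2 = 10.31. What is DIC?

CA = [HCO3⁻] + 2[CO3²⁻] = (α₁ + 2α₂)·DIC
At pH 6.60: [H⁺]/K1 = 10^-0.22 = 0.60256, K2/[H⁺] = 10^-3.71 = 0.00019498
α₁ = 1/(1 + 0.60256 + 0.00019498) = 1/1.6028 = 0.6239; α₂ = α₁·K2/[H⁺] = 0.0001217
α₁ + 2α₂ = 0.6242
DIC = CA / (α₁ + 2α₂) = 0.260 / 0.6242 = 0.417 mmol/L

DIC = 0.417 mmol/L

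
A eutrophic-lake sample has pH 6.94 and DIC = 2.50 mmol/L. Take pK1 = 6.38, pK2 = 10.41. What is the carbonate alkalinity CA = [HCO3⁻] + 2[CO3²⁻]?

CA = 1.96 mmol/L

CA = [HCO3⁻] + 2[CO3²⁻] = (α₁ + 2α₂)·DIC
At pH 6.94: [H⁺]/K1 = 10^-0.56 = 0.27542, K2/[H⁺] = 10^-3.47 = 0.00033884
α₁ = 1/(1 + 0.27542 + 0.00033884) = 1/1.2758 = 0.7838; α₂ = α₁·K2/[H⁺] = 0.0002656
α₁ + 2α₂ = 0.7844
CA = 0.7844 × 2.50 = 1.96 mmol/L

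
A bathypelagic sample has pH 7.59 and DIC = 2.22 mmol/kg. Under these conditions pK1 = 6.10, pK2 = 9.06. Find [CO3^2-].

[CO3²⁻] = 0.0705 mmol/kg

α₂ = 1 / (1 + [H⁺]/K2 + [H⁺]²/(K1K2)) = 1 / (1 + 10^+1.47 + 10^-0.02)
   = 1 / (1 + 29.512 + 0.95499) = 1/31.467 = 0.03178
[CO3²⁻] = α₂ × DIC = 0.03178 × 2.22 = 0.0705 mmol/kg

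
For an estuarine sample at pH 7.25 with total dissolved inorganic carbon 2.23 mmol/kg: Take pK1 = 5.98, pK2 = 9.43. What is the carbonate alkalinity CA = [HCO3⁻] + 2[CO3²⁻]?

CA = 2.13 mmol/kg

CA = [HCO3⁻] + 2[CO3²⁻] = (α₁ + 2α₂)·DIC
At pH 7.25: [H⁺]/K1 = 10^-1.27 = 0.053703, K2/[H⁺] = 10^-2.18 = 0.0066069
α₁ = 1/(1 + 0.053703 + 0.0066069) = 1/1.0603 = 0.9431; α₂ = α₁·K2/[H⁺] = 0.006231
α₁ + 2α₂ = 0.9556
CA = 0.9556 × 2.23 = 2.13 mmol/kg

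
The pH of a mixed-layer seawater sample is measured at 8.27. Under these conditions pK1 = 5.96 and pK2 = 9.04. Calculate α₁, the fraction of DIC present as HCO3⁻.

α₁ = 1 / (1 + [H⁺]/K1 + K2/[H⁺]) = 1 / (1 + 10^-2.31 + 10^-0.77)
   = 1 / (1 + 0.0048978 + 0.16982) = 1/1.1747 = 0.8513

α₁ = 0.851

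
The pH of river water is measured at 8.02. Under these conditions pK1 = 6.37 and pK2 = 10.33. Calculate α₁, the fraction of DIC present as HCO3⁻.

α₁ = 0.973

α₁ = 1 / (1 + [H⁺]/K1 + K2/[H⁺]) = 1 / (1 + 10^-1.65 + 10^-2.31)
   = 1 / (1 + 0.022387 + 0.0048978) = 1/1.0273 = 0.9734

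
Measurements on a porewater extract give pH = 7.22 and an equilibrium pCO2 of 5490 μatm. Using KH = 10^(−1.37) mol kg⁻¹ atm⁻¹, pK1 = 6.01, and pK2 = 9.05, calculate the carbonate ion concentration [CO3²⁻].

[CO2*] = KH · pCO2 = 10^(−1.37) × 5490×10^-6 = 2.342×10^-4 mol/kg
α₀ = 1/(1 + K1/[H⁺] + K1K2/[H⁺]²) = 1/(1 + 10^+1.21 + 10^-0.62) = 0.05728
DIC = [CO2*]/α₀ = 2.342×10^-4 / 0.05728 = 4.089 mmol/kg
[CO3²⁻] = α₂·DIC; α₂ = 0.01374, so [CO3²⁻] = 0.01374 × 4.089 = 0.0562 mmol/kg

[CO3²⁻] = 0.0562 mmol/kg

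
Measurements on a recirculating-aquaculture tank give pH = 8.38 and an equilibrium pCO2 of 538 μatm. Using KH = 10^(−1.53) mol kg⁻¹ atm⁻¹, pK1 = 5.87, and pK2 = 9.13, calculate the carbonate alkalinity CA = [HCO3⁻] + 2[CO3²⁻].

[CO2*] = KH · pCO2 = 10^(−1.53) × 538×10^-6 = 1.588×10^-5 mol/kg
α₀ = 1/(1 + K1/[H⁺] + K1K2/[H⁺]²) = 1/(1 + 10^+2.51 + 10^+1.76) = 0.002617
DIC = [CO2*]/α₀ = 1.588×10^-5 / 0.002617 = 6.067 mmol/kg
CA = (α₁ + 2α₂)·DIC = (0.8468 + 2×0.1506) × 6.067 = 6.97 mmol/kg

CA = 6.97 mmol/kg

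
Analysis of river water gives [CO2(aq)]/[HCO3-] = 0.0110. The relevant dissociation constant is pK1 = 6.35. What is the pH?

From K1 = [H⁺][HCO3-]/[CO2(aq)]:  pH = pK1 − log₁₀([CO2(aq)]/[HCO3-])
log₁₀(0.0110) = -1.959
pH = 6.35 − (-1.959) = 8.31

pH = 8.31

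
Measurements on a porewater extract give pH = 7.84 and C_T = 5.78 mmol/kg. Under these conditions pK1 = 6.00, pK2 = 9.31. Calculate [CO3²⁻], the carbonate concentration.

[CO3²⁻] = 0.187 mmol/kg

α₂ = 1 / (1 + [H⁺]/K2 + [H⁺]²/(K1K2)) = 1 / (1 + 10^+1.47 + 10^-0.37)
   = 1 / (1 + 29.512 + 0.42658) = 1/30.939 = 0.03232
[CO3²⁻] = α₂ × DIC = 0.03232 × 5.78 = 0.187 mmol/kg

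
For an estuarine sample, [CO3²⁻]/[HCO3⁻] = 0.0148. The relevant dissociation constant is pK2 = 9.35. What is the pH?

From K2 = [H⁺][CO3²⁻]/[HCO3⁻]:  pH = pK2 + log₁₀([CO3²⁻]/[HCO3⁻])
log₁₀(0.0148) = -1.830
pH = 9.35 + (-1.830) = 7.52

pH = 7.52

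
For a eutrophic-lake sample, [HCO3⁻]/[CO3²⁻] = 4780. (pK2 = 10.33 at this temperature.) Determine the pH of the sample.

From K2 = [H⁺][CO3²⁻]/[HCO3⁻]:  pH = pK2 − log₁₀([HCO3⁻]/[CO3²⁻])
log₁₀(4780) = +3.679
pH = 10.33 − (+3.679) = 6.65

pH = 6.65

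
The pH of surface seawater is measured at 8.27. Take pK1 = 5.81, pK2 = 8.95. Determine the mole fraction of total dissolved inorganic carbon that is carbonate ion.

α₂ = 0.172

α₂ = 1 / (1 + [H⁺]/K2 + [H⁺]²/(K1K2)) = 1 / (1 + 10^+0.68 + 10^-1.78)
   = 1 / (1 + 4.7863 + 0.016596) = 1/5.8029 = 0.1723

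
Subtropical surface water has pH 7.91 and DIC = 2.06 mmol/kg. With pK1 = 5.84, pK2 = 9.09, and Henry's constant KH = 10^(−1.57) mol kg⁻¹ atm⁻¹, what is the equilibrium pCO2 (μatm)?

pCO2 = 606 μatm

α₀ = 1 / (1 + K1/[H⁺] + K1K2/[H⁺]²) = 1 / (1 + 10^+2.07 + 10^+0.89)
   = 1 / (1 + 117.49 + 7.7625) = 1/126.25 = 0.007921
[CO2*] = α₀ × DIC = 0.007921 × 2.06 = 0.01632 mmol/kg = 16.32 μmol/kg
pCO2 = [CO2*]/KH = 1.632×10^-5 / 2.692×10^-2 = 606 μatm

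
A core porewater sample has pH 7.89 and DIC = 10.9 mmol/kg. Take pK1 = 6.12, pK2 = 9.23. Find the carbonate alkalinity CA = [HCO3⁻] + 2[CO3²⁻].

CA = [HCO3⁻] + 2[CO3²⁻] = (α₁ + 2α₂)·DIC
At pH 7.89: [H⁺]/K1 = 10^-1.77 = 0.016982, K2/[H⁺] = 10^-1.34 = 0.045709
α₁ = 1/(1 + 0.016982 + 0.045709) = 1/1.0627 = 0.9410; α₂ = α₁·K2/[H⁺] = 0.04301
α₁ + 2α₂ = 1.0270
CA = 1.0270 × 10.9 = 11.2 mmol/kg

CA = 11.2 mmol/kg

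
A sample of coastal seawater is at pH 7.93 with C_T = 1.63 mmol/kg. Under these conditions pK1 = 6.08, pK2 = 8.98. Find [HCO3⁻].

α₁ = 1 / (1 + [H⁺]/K1 + K2/[H⁺]) = 1 / (1 + 10^-1.85 + 10^-1.05)
   = 1 / (1 + 0.014125 + 0.089125) = 1/1.1033 = 0.9064
[HCO3⁻] = α₁ × DIC = 0.9064 × 1.63 = 1.48 mmol/kg

[HCO3⁻] = 1.48 mmol/kg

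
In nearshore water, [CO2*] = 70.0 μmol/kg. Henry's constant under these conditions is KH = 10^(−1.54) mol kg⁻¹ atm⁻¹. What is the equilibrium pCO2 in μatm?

KH = 10^(−1.54) = 2.884×10^-2 mol kg⁻¹ atm⁻¹
pCO2 = [CO2*]/KH = 70.0×10^-6 / 2.884×10^-2 = 2.43×10^-3 atm = 2430 μatm

pCO2 = 2430 μatm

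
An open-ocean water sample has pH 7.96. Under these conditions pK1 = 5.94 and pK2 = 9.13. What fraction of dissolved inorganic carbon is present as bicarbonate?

α₁ = 0.928

α₁ = 1 / (1 + [H⁺]/K1 + K2/[H⁺]) = 1 / (1 + 10^-2.02 + 10^-1.17)
   = 1 / (1 + 0.0095499 + 0.067608) = 1/1.0772 = 0.9284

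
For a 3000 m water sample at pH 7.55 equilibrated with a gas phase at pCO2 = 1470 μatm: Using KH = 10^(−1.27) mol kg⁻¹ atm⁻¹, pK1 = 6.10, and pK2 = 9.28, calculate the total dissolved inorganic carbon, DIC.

[CO2*] = KH · pCO2 = 10^(−1.27) × 1470×10^-6 = 7.894×10^-5 mol/kg
α₀ = 1/(1 + K1/[H⁺] + K1K2/[H⁺]²) = 1/(1 + 10^+1.45 + 10^-0.28) = 0.03366
DIC = [CO2*]/α₀ = 7.894×10^-5 / 0.03366 = 2.35 mmol/kg

DIC = 2.35 mmol/kg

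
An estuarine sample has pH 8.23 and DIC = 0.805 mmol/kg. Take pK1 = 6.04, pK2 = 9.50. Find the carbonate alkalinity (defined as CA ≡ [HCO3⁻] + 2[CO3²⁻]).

CA = [HCO3⁻] + 2[CO3²⁻] = (α₁ + 2α₂)·DIC
At pH 8.23: [H⁺]/K1 = 10^-2.19 = 0.0064565, K2/[H⁺] = 10^-1.27 = 0.053703
α₁ = 1/(1 + 0.0064565 + 0.053703) = 1/1.0602 = 0.9433; α₂ = α₁·K2/[H⁺] = 0.05066
α₁ + 2α₂ = 1.0446
CA = 1.0446 × 0.805 = 0.841 mmol/kg

CA = 0.841 mmol/kg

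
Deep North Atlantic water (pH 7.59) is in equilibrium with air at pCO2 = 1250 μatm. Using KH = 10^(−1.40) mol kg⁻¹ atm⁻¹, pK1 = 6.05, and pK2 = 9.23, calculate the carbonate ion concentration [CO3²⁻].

[CO2*] = KH · pCO2 = 10^(−1.40) × 1250×10^-6 = 4.976×10^-5 mol/kg
α₀ = 1/(1 + K1/[H⁺] + K1K2/[H⁺]²) = 1/(1 + 10^+1.54 + 10^-0.10) = 0.02742
DIC = [CO2*]/α₀ = 4.976×10^-5 / 0.02742 = 1.815 mmol/kg
[CO3²⁻] = α₂·DIC; α₂ = 0.02178, so [CO3²⁻] = 0.02178 × 1.815 = 0.0395 mmol/kg

[CO3²⁻] = 0.0395 mmol/kg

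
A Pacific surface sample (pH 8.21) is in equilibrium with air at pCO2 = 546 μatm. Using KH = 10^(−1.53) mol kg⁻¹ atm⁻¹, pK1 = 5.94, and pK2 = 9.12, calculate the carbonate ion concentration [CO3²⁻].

[CO2*] = KH · pCO2 = 10^(−1.53) × 546×10^-6 = 1.611×10^-5 mol/kg
α₀ = 1/(1 + K1/[H⁺] + K1K2/[H⁺]²) = 1/(1 + 10^+2.27 + 10^+1.36) = 0.004759
DIC = [CO2*]/α₀ = 1.611×10^-5 / 0.004759 = 3.386 mmol/kg
[CO3²⁻] = α₂·DIC; α₂ = 0.1090, so [CO3²⁻] = 0.1090 × 3.386 = 0.369 mmol/kg

[CO3²⁻] = 0.369 mmol/kg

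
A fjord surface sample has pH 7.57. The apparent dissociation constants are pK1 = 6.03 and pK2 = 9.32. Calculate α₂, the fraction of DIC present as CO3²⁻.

α₂ = 0.0170

α₂ = 1 / (1 + [H⁺]/K2 + [H⁺]²/(K1K2)) = 1 / (1 + 10^+1.75 + 10^+0.21)
   = 1 / (1 + 56.234 + 1.6218) = 1/58.856 = 0.01699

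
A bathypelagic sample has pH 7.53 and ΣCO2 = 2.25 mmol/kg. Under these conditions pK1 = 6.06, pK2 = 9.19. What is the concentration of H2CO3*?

α₀ = 1 / (1 + K1/[H⁺] + K1K2/[H⁺]²) = 1 / (1 + 10^+1.47 + 10^-0.19)
   = 1 / (1 + 29.512 + 0.64565) = 1/31.158 = 0.03209
[CO2*] = α₀ × DIC = 0.03209 × 2.25 = 0.0722 mmol/kg

[CO2*] = 0.0722 mmol/kg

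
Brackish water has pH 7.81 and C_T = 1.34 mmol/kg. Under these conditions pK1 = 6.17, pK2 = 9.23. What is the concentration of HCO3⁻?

[HCO3⁻] = 1.26 mmol/kg

α₁ = 1 / (1 + [H⁺]/K1 + K2/[H⁺]) = 1 / (1 + 10^-1.64 + 10^-1.42)
   = 1 / (1 + 0.022909 + 0.038019) = 1/1.0609 = 0.9426
[HCO3⁻] = α₁ × DIC = 0.9426 × 1.34 = 1.26 mmol/kg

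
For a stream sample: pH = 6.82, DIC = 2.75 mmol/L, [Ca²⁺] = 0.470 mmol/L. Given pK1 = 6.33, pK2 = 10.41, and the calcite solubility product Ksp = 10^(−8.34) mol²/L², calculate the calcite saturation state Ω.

Ω = 0.0549

α₂ = 1 / (1 + [H⁺]/K2 + [H⁺]²/(K1K2)) = 1 / (1 + 10^+3.59 + 10^+3.10)
   = 1 / (1 + 3890.5 + 1258.9) = 1/5150.4 = 0.0001942
[CO3²⁻] = α₂ × DIC = 0.0001942 × 2.75 = 0.0005339 mmol/L = 0.5339 μmol/L
Ksp = 10^(−8.34) = 4.571×10^-9
Ω = [Ca²⁺][CO3²⁻]/Ksp = (0.470×10^-3)(5.339×10^-7) / 4.571×10^-9 = 0.0549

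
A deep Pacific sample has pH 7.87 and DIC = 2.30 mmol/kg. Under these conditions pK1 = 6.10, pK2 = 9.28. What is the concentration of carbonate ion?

α₂ = 1 / (1 + [H⁺]/K2 + [H⁺]²/(K1K2)) = 1 / (1 + 10^+1.41 + 10^-0.36)
   = 1 / (1 + 25.704 + 0.43652) = 1/27.140 = 0.03685
[CO3²⁻] = α₂ × DIC = 0.03685 × 2.30 = 0.0847 mmol/kg

[CO3²⁻] = 0.0847 mmol/kg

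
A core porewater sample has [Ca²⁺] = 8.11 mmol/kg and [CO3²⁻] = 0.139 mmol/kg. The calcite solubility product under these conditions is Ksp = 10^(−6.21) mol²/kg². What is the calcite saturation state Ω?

Ω = 1.83

Ksp = 10^(−6.21) = 6.166×10^-7
Ω = [Ca²⁺][CO3²⁻]/Ksp = (8.11×10^-3)(0.139×10^-3) / 6.166×10^-7 = 1.83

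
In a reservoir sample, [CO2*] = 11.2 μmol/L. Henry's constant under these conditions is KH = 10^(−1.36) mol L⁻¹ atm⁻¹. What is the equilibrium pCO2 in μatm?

pCO2 = 257 μatm

KH = 10^(−1.36) = 4.365×10^-2 mol L⁻¹ atm⁻¹
pCO2 = [CO2*]/KH = 11.2×10^-6 / 4.365×10^-2 = 2.57×10^-4 atm = 257 μatm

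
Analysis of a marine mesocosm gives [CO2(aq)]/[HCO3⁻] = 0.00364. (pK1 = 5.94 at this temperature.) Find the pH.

From K1 = [H⁺][HCO3⁻]/[CO2(aq)]:  pH = pK1 − log₁₀([CO2(aq)]/[HCO3⁻])
log₁₀(0.00364) = -2.439
pH = 5.94 − (-2.439) = 8.38

pH = 8.38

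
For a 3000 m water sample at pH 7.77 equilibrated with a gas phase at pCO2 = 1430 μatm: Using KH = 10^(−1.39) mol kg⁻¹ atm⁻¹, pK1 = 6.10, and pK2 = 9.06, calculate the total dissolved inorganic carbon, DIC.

[CO2*] = KH · pCO2 = 10^(−1.39) × 1430×10^-6 = 5.826×10^-5 mol/kg
α₀ = 1/(1 + K1/[H⁺] + K1K2/[H⁺]²) = 1/(1 + 10^+1.67 + 10^+0.38) = 0.01993
DIC = [CO2*]/α₀ = 5.826×10^-5 / 0.01993 = 2.92 mmol/kg

DIC = 2.92 mmol/kg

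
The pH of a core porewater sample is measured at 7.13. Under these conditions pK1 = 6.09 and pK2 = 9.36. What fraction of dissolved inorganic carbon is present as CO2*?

α₀ = 1 / (1 + K1/[H⁺] + K1K2/[H⁺]²) = 1 / (1 + 10^+1.04 + 10^-1.19)
   = 1 / (1 + 10.965 + 0.064565) = 1/12.029 = 0.08313

α₀ = 0.0831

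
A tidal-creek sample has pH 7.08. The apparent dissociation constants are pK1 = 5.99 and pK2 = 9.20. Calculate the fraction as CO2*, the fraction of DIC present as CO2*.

α₀ = 0.0746

α₀ = 1 / (1 + K1/[H⁺] + K1K2/[H⁺]²) = 1 / (1 + 10^+1.09 + 10^-1.03)
   = 1 / (1 + 12.303 + 0.093325) = 1/13.396 = 0.07465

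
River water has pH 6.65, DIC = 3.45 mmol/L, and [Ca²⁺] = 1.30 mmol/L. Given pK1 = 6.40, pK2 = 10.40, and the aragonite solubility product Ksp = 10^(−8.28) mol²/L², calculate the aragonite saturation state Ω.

α₂ = 1 / (1 + [H⁺]/K2 + [H⁺]²/(K1K2)) = 1 / (1 + 10^+3.75 + 10^+3.50)
   = 1 / (1 + 5623.4 + 3162.3) = 1/8786.7 = 0.0001138
[CO3²⁻] = α₂ × DIC = 0.0001138 × 3.45 = 0.0003926 mmol/L = 0.3926 μmol/L
Ksp = 10^(−8.28) = 5.248×10^-9
Ω = [Ca²⁺][CO3²⁻]/Ksp = (1.30×10^-3)(3.926×10^-7) / 5.248×10^-9 = 0.0973

Ω = 0.0973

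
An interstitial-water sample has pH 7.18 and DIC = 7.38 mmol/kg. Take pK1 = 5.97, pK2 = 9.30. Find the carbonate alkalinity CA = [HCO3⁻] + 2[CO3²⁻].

CA = 7.01 mmol/kg

CA = [HCO3⁻] + 2[CO3²⁻] = (α₁ + 2α₂)·DIC
At pH 7.18: [H⁺]/K1 = 10^-1.21 = 0.061660, K2/[H⁺] = 10^-2.12 = 0.0075858
α₁ = 1/(1 + 0.061660 + 0.0075858) = 1/1.0692 = 0.9352; α₂ = α₁·K2/[H⁺] = 0.007095
α₁ + 2α₂ = 0.9494
CA = 0.9494 × 7.38 = 7.01 mmol/kg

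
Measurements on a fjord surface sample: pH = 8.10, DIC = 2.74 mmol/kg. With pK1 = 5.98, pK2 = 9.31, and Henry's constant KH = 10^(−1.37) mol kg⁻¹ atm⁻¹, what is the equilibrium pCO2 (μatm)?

α₀ = 1 / (1 + K1/[H⁺] + K1K2/[H⁺]²) = 1 / (1 + 10^+2.12 + 10^+0.91)
   = 1 / (1 + 131.83 + 8.1283) = 1/140.95 = 0.007095
[CO2*] = α₀ × DIC = 0.007095 × 2.74 = 0.01944 mmol/kg = 19.44 μmol/kg
pCO2 = [CO2*]/KH = 1.944×10^-5 / 4.266×10^-2 = 456 μatm

pCO2 = 456 μatm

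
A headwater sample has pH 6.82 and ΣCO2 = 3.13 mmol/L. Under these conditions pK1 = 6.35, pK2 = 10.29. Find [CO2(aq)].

[CO2*] = 0.792 mmol/L

α₀ = 1 / (1 + K1/[H⁺] + K1K2/[H⁺]²) = 1 / (1 + 10^+0.47 + 10^-3.00)
   = 1 / (1 + 2.9512 + 0.0010000) = 1/3.9522 = 0.2530
[CO2*] = α₀ × DIC = 0.2530 × 3.13 = 0.792 mmol/L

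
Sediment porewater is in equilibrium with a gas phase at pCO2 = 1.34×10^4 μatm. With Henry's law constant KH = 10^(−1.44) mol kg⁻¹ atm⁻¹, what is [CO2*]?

KH = 10^(−1.44) = 3.631×10^-2 mol kg⁻¹ atm⁻¹
[CO2*] = KH · pCO2 = 3.631×10^-2 × 1.34×10^4×10^-6 atm = 4.87×10^-4 mol/kg

[CO2*] = 487 μmol/kg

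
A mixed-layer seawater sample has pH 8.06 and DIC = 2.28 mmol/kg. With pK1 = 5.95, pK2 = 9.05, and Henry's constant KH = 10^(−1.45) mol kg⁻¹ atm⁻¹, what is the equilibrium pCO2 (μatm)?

α₀ = 1 / (1 + K1/[H⁺] + K1K2/[H⁺]²) = 1 / (1 + 10^+2.11 + 10^+1.12)
   = 1 / (1 + 128.82 + 13.183) = 1/143.01 = 0.006993
[CO2*] = α₀ × DIC = 0.006993 × 2.28 = 0.01594 mmol/kg = 15.94 μmol/kg
pCO2 = [CO2*]/KH = 1.594×10^-5 / 3.548×10^-2 = 449 μatm

pCO2 = 449 μatm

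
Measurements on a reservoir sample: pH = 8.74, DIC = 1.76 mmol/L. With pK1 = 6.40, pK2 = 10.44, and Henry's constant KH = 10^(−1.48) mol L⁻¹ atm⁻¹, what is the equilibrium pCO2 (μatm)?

pCO2 = 237 μatm

α₀ = 1 / (1 + K1/[H⁺] + K1K2/[H⁺]²) = 1 / (1 + 10^+2.34 + 10^+0.64)
   = 1 / (1 + 218.78 + 4.3652) = 1/224.14 = 0.004461
[CO2*] = α₀ × DIC = 0.004461 × 1.76 = 0.007852 mmol/L = 7.852 μmol/L
pCO2 = [CO2*]/KH = 7.852×10^-6 / 3.311×10^-2 = 237 μatm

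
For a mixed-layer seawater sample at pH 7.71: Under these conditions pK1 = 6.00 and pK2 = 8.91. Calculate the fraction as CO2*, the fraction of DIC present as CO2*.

α₀ = 1 / (1 + K1/[H⁺] + K1K2/[H⁺]²) = 1 / (1 + 10^+1.71 + 10^+0.51)
   = 1 / (1 + 51.286 + 3.2359) = 1/55.522 = 0.01801

α₀ = 0.0180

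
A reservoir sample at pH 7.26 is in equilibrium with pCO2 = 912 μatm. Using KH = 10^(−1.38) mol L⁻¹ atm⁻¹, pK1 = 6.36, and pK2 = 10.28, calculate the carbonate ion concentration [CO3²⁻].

[CO2*] = KH · pCO2 = 10^(−1.38) × 912×10^-6 = 3.802×10^-5 mol/L
α₀ = 1/(1 + K1/[H⁺] + K1K2/[H⁺]²) = 1/(1 + 10^+0.90 + 10^-2.12) = 0.1117
DIC = [CO2*]/α₀ = 3.802×10^-5 / 0.1117 = 0.3403 mmol/L
[CO3²⁻] = α₂·DIC; α₂ = 0.0008475, so [CO3²⁻] = 0.0008475 × 0.3403 = 0.000288 mmol/L = 0.288 μmol/L

[CO3²⁻] = 0.288 μmol/L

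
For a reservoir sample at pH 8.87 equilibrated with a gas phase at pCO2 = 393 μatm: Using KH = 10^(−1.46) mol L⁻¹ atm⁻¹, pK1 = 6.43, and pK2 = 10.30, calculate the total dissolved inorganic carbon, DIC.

DIC = 3.91 mmol/L

[CO2*] = KH · pCO2 = 10^(−1.46) × 393×10^-6 = 1.363×10^-5 mol/L
α₀ = 1/(1 + K1/[H⁺] + K1K2/[H⁺]²) = 1/(1 + 10^+2.44 + 10^+1.01) = 0.003489
DIC = [CO2*]/α₀ = 1.363×10^-5 / 0.003489 = 3.91 mmol/L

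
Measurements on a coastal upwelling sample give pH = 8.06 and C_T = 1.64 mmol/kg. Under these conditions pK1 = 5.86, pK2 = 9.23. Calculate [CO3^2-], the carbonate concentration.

[CO3²⁻] = 0.103 mmol/kg

α₂ = 1 / (1 + [H⁺]/K2 + [H⁺]²/(K1K2)) = 1 / (1 + 10^+1.17 + 10^-1.03)
   = 1 / (1 + 14.791 + 0.093325) = 1/15.884 = 0.06295
[CO3²⁻] = α₂ × DIC = 0.06295 × 1.64 = 0.103 mmol/kg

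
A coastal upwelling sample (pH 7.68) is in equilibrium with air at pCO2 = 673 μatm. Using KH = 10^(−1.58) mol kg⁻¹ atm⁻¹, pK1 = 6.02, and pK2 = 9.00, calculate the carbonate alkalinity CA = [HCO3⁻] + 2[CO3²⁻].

CA = 0.887 mmol/kg

[CO2*] = KH · pCO2 = 10^(−1.58) × 673×10^-6 = 1.770×10^-5 mol/kg
α₀ = 1/(1 + K1/[H⁺] + K1K2/[H⁺]²) = 1/(1 + 10^+1.66 + 10^+0.34) = 0.02045
DIC = [CO2*]/α₀ = 1.770×10^-5 / 0.02045 = 0.8656 mmol/kg
CA = (α₁ + 2α₂)·DIC = (0.9348 + 2×0.04474) × 0.8656 = 0.887 mmol/kg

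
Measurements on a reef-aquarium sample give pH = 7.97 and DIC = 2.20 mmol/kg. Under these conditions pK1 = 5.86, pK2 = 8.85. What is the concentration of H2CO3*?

α₀ = 1 / (1 + K1/[H⁺] + K1K2/[H⁺]²) = 1 / (1 + 10^+2.11 + 10^+1.23)
   = 1 / (1 + 128.82 + 16.982) = 1/146.81 = 0.006812
[CO2*] = α₀ × DIC = 0.006812 × 2.20 = 0.0150 mmol/kg = 15.0 μmol/kg

[CO2*] = 15.0 μmol/kg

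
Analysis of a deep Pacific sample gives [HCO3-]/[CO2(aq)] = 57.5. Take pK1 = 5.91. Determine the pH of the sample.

pH = 7.67

From K1 = [H⁺][HCO3-]/[CO2(aq)]:  pH = pK1 + log₁₀([HCO3-]/[CO2(aq)])
log₁₀(57.5) = +1.760
pH = 5.91 + (+1.760) = 7.67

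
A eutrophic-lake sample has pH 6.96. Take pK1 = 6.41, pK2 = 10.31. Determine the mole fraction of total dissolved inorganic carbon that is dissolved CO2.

α₀ = 1 / (1 + K1/[H⁺] + K1K2/[H⁺]²) = 1 / (1 + 10^+0.55 + 10^-2.80)
   = 1 / (1 + 3.5481 + 0.0015849) = 1/4.5497 = 0.2198

α₀ = 0.220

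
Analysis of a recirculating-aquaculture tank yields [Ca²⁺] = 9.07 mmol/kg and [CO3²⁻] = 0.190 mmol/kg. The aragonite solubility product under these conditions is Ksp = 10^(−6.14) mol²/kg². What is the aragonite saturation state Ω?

Ksp = 10^(−6.14) = 7.244×10^-7
Ω = [Ca²⁺][CO3²⁻]/Ksp = (9.07×10^-3)(0.190×10^-3) / 7.244×10^-7 = 2.38

Ω = 2.38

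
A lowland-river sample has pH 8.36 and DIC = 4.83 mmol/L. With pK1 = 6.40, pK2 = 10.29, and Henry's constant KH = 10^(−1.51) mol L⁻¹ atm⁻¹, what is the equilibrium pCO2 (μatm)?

pCO2 = 1680 μatm

α₀ = 1 / (1 + K1/[H⁺] + K1K2/[H⁺]²) = 1 / (1 + 10^+1.96 + 10^+0.03)
   = 1 / (1 + 91.201 + 1.0715) = 1/93.273 = 0.01072
[CO2*] = α₀ × DIC = 0.01072 × 4.83 = 0.05178 mmol/L
pCO2 = [CO2*]/KH = 5.178×10^-5 / 3.090×10^-2 = 1680 μatm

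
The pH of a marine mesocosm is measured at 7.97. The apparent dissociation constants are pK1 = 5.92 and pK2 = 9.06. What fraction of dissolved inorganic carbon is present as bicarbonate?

α₁ = 0.917

α₁ = 1 / (1 + [H⁺]/K1 + K2/[H⁺]) = 1 / (1 + 10^-2.05 + 10^-1.09)
   = 1 / (1 + 0.0089125 + 0.081283) = 1/1.0902 = 0.9173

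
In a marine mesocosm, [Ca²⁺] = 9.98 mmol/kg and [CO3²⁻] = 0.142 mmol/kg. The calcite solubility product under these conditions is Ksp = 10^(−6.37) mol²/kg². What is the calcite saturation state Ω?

Ksp = 10^(−6.37) = 4.266×10^-7
Ω = [Ca²⁺][CO3²⁻]/Ksp = (9.98×10^-3)(0.142×10^-3) / 4.266×10^-7 = 3.32

Ω = 3.32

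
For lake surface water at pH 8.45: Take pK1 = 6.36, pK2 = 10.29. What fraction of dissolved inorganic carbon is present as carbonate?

α₂ = 1 / (1 + [H⁺]/K2 + [H⁺]²/(K1K2)) = 1 / (1 + 10^+1.84 + 10^-0.25)
   = 1 / (1 + 69.183 + 0.56234) = 1/70.745 = 0.01414

α₂ = 0.0141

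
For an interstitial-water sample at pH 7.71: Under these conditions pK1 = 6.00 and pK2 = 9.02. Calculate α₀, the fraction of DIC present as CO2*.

α₀ = 0.0182

α₀ = 1 / (1 + K1/[H⁺] + K1K2/[H⁺]²) = 1 / (1 + 10^+1.71 + 10^+0.40)
   = 1 / (1 + 51.286 + 2.5119) = 1/54.798 = 0.01825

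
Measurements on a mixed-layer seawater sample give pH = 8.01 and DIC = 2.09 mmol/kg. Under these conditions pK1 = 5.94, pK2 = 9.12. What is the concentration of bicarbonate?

[HCO3⁻] = 1.92 mmol/kg

α₁ = 1 / (1 + [H⁺]/K1 + K2/[H⁺]) = 1 / (1 + 10^-2.07 + 10^-1.11)
   = 1 / (1 + 0.0085114 + 0.077625) = 1/1.0861 = 0.9207
[HCO3⁻] = α₁ × DIC = 0.9207 × 2.09 = 1.92 mmol/kg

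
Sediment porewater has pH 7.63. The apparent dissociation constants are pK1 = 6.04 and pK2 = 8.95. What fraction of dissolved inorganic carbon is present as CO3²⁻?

α₂ = 0.0446

α₂ = 1 / (1 + [H⁺]/K2 + [H⁺]²/(K1K2)) = 1 / (1 + 10^+1.32 + 10^-0.27)
   = 1 / (1 + 20.893 + 0.53703) = 1/22.430 = 0.04458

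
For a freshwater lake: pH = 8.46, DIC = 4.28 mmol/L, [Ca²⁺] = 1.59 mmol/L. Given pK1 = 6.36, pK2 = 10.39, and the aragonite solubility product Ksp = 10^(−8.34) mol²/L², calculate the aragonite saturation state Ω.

Ω = 17.2

α₂ = 1 / (1 + [H⁺]/K2 + [H⁺]²/(K1K2)) = 1 / (1 + 10^+1.93 + 10^-0.17)
   = 1 / (1 + 85.114 + 0.67608) = 1/86.790 = 0.01152
[CO3²⁻] = α₂ × DIC = 0.01152 × 4.28 = 0.04931 mmol/L
Ksp = 10^(−8.34) = 4.571×10^-9
Ω = [Ca²⁺][CO3²⁻]/Ksp = (1.59×10^-3)(4.931×10^-5) / 4.571×10^-9 = 17.2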